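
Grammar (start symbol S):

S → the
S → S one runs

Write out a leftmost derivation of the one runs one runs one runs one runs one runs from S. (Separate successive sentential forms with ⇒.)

S ⇒ S one runs   [S → S one runs]
S one runs ⇒ S one runs one runs   [S → S one runs]
S one runs one runs ⇒ S one runs one runs one runs   [S → S one runs]
S one runs one runs one runs ⇒ S one runs one runs one runs one runs   [S → S one runs]
S one runs one runs one runs one runs ⇒ S one runs one runs one runs one runs one runs   [S → S one runs]
S one runs one runs one runs one runs one runs ⇒ the one runs one runs one runs one runs one runs   [S → the]

S ⇒ S one runs ⇒ S one runs one runs ⇒ S one runs one runs one runs ⇒ S one runs one runs one runs one runs ⇒ S one runs one runs one runs one runs one runs ⇒ the one runs one runs one runs one runs one runs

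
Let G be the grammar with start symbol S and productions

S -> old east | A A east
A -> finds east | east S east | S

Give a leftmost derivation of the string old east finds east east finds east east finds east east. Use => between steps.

S => A A east => S A east => A A east A east => S A east A east => A A east A east A east => S A east A east A east => old east A east A east A east => old east finds east east A east A east => old east finds east east finds east east A east => old east finds east east finds east east finds east east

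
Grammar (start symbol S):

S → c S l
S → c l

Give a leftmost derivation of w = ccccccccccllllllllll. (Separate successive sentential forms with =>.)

S => cSl   [S → c S l]
cSl => ccSll   [S → c S l]
ccSll => cccSlll   [S → c S l]
cccSlll => ccccSllll   [S → c S l]
ccccSllll => cccccSlllll   [S → c S l]
cccccSlllll => ccccccSllllll   [S → c S l]
ccccccSllllll => cccccccSlllllll   [S → c S l]
cccccccSlllllll => ccccccccSllllllll   [S → c S l]
ccccccccSllllllll => cccccccccSlllllllll   [S → c S l]
cccccccccSlllllllll => ccccccccccllllllllll   [S → c l]

S => cSl => ccSll => cccSlll => ccccSllll => cccccSlllll => ccccccSllllll => cccccccSlllllll => ccccccccSllllllll => cccccccccSlllllllll => ccccccccccllllllllll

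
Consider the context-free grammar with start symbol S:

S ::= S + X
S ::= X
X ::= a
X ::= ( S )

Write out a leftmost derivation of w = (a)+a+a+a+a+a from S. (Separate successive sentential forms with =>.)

S => S+X => S+X+X => S+X+X+X => S+X+X+X+X => S+X+X+X+X+X => X+X+X+X+X+X => (S)+X+X+X+X+X => (X)+X+X+X+X+X => (a)+X+X+X+X+X => (a)+a+X+X+X+X => (a)+a+a+X+X+X => (a)+a+a+a+X+X => (a)+a+a+a+a+X => (a)+a+a+a+a+a

S => S+X   [S ::= S + X]
S+X => S+X+X   [S ::= S + X]
S+X+X => S+X+X+X   [S ::= S + X]
S+X+X+X => S+X+X+X+X   [S ::= S + X]
S+X+X+X+X => S+X+X+X+X+X   [S ::= S + X]
S+X+X+X+X+X => X+X+X+X+X+X   [S ::= X]
X+X+X+X+X+X => (S)+X+X+X+X+X   [X ::= ( S )]
(S)+X+X+X+X+X => (X)+X+X+X+X+X   [S ::= X]
(X)+X+X+X+X+X => (a)+X+X+X+X+X   [X ::= a]
(a)+X+X+X+X+X => (a)+a+X+X+X+X   [X ::= a]
(a)+a+X+X+X+X => (a)+a+a+X+X+X   [X ::= a]
(a)+a+a+X+X+X => (a)+a+a+a+X+X   [X ::= a]
(a)+a+a+a+X+X => (a)+a+a+a+a+X   [X ::= a]
(a)+a+a+a+a+X => (a)+a+a+a+a+a   [X ::= a]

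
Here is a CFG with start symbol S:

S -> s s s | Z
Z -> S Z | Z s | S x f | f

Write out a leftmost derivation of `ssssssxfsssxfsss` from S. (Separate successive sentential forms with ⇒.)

S ⇒ Z   [S -> Z]
Z ⇒ Zs   [Z -> Z s]
Zs ⇒ Zss   [Z -> Z s]
Zss ⇒ SZss   [Z -> S Z]
SZss ⇒ ZZss   [S -> Z]
ZZss ⇒ SZZss   [Z -> S Z]
SZZss ⇒ sssZZss   [S -> s s s]
sssZZss ⇒ sssSxfZss   [Z -> S x f]
sssSxfZss ⇒ ssssssxfZss   [S -> s s s]
ssssssxfZss ⇒ ssssssxfZsss   [Z -> Z s]
ssssssxfZsss ⇒ ssssssxfSxfsss   [Z -> S x f]
ssssssxfSxfsss ⇒ ssssssxfsssxfsss   [S -> s s s]

S ⇒ Z ⇒ Zs ⇒ Zss ⇒ SZss ⇒ ZZss ⇒ SZZss ⇒ sssZZss ⇒ sssSxfZss ⇒ ssssssxfZss ⇒ ssssssxfZsss ⇒ ssssssxfSxfsss ⇒ ssssssxfsssxfsss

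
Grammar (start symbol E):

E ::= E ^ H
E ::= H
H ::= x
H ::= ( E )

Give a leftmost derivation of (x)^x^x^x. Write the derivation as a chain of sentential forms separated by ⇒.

E ⇒ E^H   [E ::= E ^ H]
E^H ⇒ E^H^H   [E ::= E ^ H]
E^H^H ⇒ E^H^H^H   [E ::= E ^ H]
E^H^H^H ⇒ H^H^H^H   [E ::= H]
H^H^H^H ⇒ (E)^H^H^H   [H ::= ( E )]
(E)^H^H^H ⇒ (H)^H^H^H   [E ::= H]
(H)^H^H^H ⇒ (x)^H^H^H   [H ::= x]
(x)^H^H^H ⇒ (x)^x^H^H   [H ::= x]
(x)^x^H^H ⇒ (x)^x^x^H   [H ::= x]
(x)^x^x^H ⇒ (x)^x^x^x   [H ::= x]

E ⇒ E^H ⇒ E^H^H ⇒ E^H^H^H ⇒ H^H^H^H ⇒ (E)^H^H^H ⇒ (H)^H^H^H ⇒ (x)^H^H^H ⇒ (x)^x^H^H ⇒ (x)^x^x^H ⇒ (x)^x^x^x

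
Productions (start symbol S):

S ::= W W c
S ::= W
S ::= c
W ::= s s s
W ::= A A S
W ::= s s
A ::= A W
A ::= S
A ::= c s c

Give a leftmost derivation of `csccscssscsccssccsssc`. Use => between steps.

S => WWc   [S ::= W W c]
WWc => AASWc   [W ::= A A S]
AASWc => cscASWc   [A ::= c s c]
cscASWc => cscSSWc   [A ::= S]
cscSSWc => cscWWcSWc   [S ::= W W c]
cscWWcSWc => cscAASWcSWc   [W ::= A A S]
cscAASWcSWc => cscAWASWcSWc   [A ::= A W]
cscAWASWcSWc => csccscWASWcSWc   [A ::= c s c]
csccscWASWcSWc => csccscsssASWcSWc   [W ::= s s s]
csccscsssASWcSWc => csccscssscscSWcSWc   [A ::= c s c]
csccscssscscSWcSWc => csccscssscsccWcSWc   [S ::= c]
csccscssscsccWcSWc => csccscssscsccsscSWc   [W ::= s s]
csccscssscsccsscSWc => csccscssscsccssccWc   [S ::= c]
csccscssscsccssccWc => csccscssscsccssccsssc   [W ::= s s s]

S=>WWc=>AASWc=>cscASWc=>cscSSWc=>cscWWcSWc=>cscAASWcSWc=>cscAWASWcSWc=>csccscWASWcSWc=>csccscsssASWcSWc=>csccscssscscSWcSWc=>csccscssscsccWcSWc=>csccscssscsccsscSWc=>csccscssscsccssccWc=>csccscssscsccssccsssc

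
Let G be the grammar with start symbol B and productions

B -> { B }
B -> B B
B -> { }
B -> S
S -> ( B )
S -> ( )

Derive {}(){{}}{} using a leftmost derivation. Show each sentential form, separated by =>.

B => BB   [B -> B B]
BB => BBB   [B -> B B]
BBB => BBBB   [B -> B B]
BBBB => {}BBB   [B -> { }]
{}BBB => {}SBB   [B -> S]
{}SBB => {}()BB   [S -> ( )]
{}()BB => {}(){B}B   [B -> { B }]
{}(){B}B => {}(){{}}B   [B -> { }]
{}(){{}}B => {}(){{}}{}   [B -> { }]

B=>BB=>BBB=>BBBB=>{}BBB=>{}SBB=>{}()BB=>{}(){B}B=>{}(){{}}B=>{}(){{}}{}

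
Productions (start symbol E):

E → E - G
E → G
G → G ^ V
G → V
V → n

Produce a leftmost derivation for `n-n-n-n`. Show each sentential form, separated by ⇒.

E ⇒ E-G ⇒ E-G-G ⇒ E-G-G-G ⇒ G-G-G-G ⇒ V-G-G-G ⇒ n-G-G-G ⇒ n-V-G-G ⇒ n-n-G-G ⇒ n-n-V-G ⇒ n-n-n-G ⇒ n-n-n-V ⇒ n-n-n-n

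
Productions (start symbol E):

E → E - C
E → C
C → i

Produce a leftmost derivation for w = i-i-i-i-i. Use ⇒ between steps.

E ⇒ E-C   [E → E - C]
E-C ⇒ E-C-C   [E → E - C]
E-C-C ⇒ E-C-C-C   [E → E - C]
E-C-C-C ⇒ E-C-C-C-C   [E → E - C]
E-C-C-C-C ⇒ C-C-C-C-C   [E → C]
C-C-C-C-C ⇒ i-C-C-C-C   [C → i]
i-C-C-C-C ⇒ i-i-C-C-C   [C → i]
i-i-C-C-C ⇒ i-i-i-C-C   [C → i]
i-i-i-C-C ⇒ i-i-i-i-C   [C → i]
i-i-i-i-C ⇒ i-i-i-i-i   [C → i]

E ⇒ E-C ⇒ E-C-C ⇒ E-C-C-C ⇒ E-C-C-C-C ⇒ C-C-C-C-C ⇒ i-C-C-C-C ⇒ i-i-C-C-C ⇒ i-i-i-C-C ⇒ i-i-i-i-C ⇒ i-i-i-i-i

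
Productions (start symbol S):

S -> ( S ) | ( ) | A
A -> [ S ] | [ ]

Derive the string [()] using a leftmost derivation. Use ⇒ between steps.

S ⇒ A ⇒ [S] ⇒ [()]

S ⇒ A   [S -> A]
A ⇒ [S]   [A -> [ S ]]
[S] ⇒ [()]   [S -> ( )]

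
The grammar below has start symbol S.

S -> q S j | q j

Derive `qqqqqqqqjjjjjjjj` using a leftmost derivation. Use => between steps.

S => qSj   [S -> q S j]
qSj => qqSjj   [S -> q S j]
qqSjj => qqqSjjj   [S -> q S j]
qqqSjjj => qqqqSjjjj   [S -> q S j]
qqqqSjjjj => qqqqqSjjjjj   [S -> q S j]
qqqqqSjjjjj => qqqqqqSjjjjjj   [S -> q S j]
qqqqqqSjjjjjj => qqqqqqqSjjjjjjj   [S -> q S j]
qqqqqqqSjjjjjjj => qqqqqqqqjjjjjjjj   [S -> q j]

S => qSj => qqSjj => qqqSjjj => qqqqSjjjj => qqqqqSjjjjj => qqqqqqSjjjjjj => qqqqqqqSjjjjjjj => qqqqqqqqjjjjjjjj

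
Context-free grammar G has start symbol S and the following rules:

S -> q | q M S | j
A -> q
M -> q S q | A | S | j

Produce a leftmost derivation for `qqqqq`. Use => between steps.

S=>qMS=>qAS=>qqS=>qqqMS=>qqqAS=>qqqqS=>qqqqq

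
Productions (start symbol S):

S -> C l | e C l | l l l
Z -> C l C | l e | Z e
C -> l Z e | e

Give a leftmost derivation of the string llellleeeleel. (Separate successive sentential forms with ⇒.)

S ⇒ Cl   [S -> C l]
Cl ⇒ lZel   [C -> l Z e]
lZel ⇒ lClCel   [Z -> C l C]
lClCel ⇒ llZelCel   [C -> l Z e]
llZelCel ⇒ llClCelCel   [Z -> C l C]
llClCelCel ⇒ llelCelCel   [C -> e]
llelCelCel ⇒ llellZeelCel   [C -> l Z e]
llellZeelCel ⇒ llellleeelCel   [Z -> l e]
llellleeelCel ⇒ llellleeeleel   [C -> e]

S ⇒ Cl ⇒ lZel ⇒ lClCel ⇒ llZelCel ⇒ llClCelCel ⇒ llelCelCel ⇒ llellZeelCel ⇒ llellleeelCel ⇒ llellleeeleel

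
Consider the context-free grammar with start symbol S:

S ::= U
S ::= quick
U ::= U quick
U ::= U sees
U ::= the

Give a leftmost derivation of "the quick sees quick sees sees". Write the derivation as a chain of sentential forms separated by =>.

S => U => U sees => U sees sees => U quick sees sees => U sees quick sees sees => U quick sees quick sees sees => the quick sees quick sees sees

S => U   [S ::= U]
U => U sees   [U ::= U sees]
U sees => U sees sees   [U ::= U sees]
U sees sees => U quick sees sees   [U ::= U quick]
U quick sees sees => U sees quick sees sees   [U ::= U sees]
U sees quick sees sees => U quick sees quick sees sees   [U ::= U quick]
U quick sees quick sees sees => the quick sees quick sees sees   [U ::= the]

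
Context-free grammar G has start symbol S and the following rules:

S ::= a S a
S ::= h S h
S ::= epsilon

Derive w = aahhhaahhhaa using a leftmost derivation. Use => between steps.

S => aSa => aaSaa => aahShaa => aahhShhaa => aahhhShhhaa => aahhhaSahhhaa => aahhhaahhhaa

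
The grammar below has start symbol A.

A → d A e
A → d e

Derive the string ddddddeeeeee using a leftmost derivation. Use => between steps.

A=>dAe=>ddAee=>dddAeee=>ddddAeeee=>dddddAeeeee=>ddddddeeeeee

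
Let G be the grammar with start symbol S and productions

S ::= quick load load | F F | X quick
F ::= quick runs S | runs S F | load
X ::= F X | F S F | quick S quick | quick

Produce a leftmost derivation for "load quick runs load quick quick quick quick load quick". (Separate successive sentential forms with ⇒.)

S ⇒ X quick ⇒ F S F quick ⇒ load S F quick ⇒ load X quick F quick ⇒ load F X quick F quick ⇒ load quick runs S X quick F quick ⇒ load quick runs X quick X quick F quick ⇒ load quick runs F X quick X quick F quick ⇒ load quick runs load X quick X quick F quick ⇒ load quick runs load quick quick X quick F quick ⇒ load quick runs load quick quick quick quick F quick ⇒ load quick runs load quick quick quick quick load quick

S ⇒ X quick   [S ::= X quick]
X quick ⇒ F S F quick   [X ::= F S F]
F S F quick ⇒ load S F quick   [F ::= load]
load S F quick ⇒ load X quick F quick   [S ::= X quick]
load X quick F quick ⇒ load F X quick F quick   [X ::= F X]
load F X quick F quick ⇒ load quick runs S X quick F quick   [F ::= quick runs S]
load quick runs S X quick F quick ⇒ load quick runs X quick X quick F quick   [S ::= X quick]
load quick runs X quick X quick F quick ⇒ load quick runs F X quick X quick F quick   [X ::= F X]
load quick runs F X quick X quick F quick ⇒ load quick runs load X quick X quick F quick   [F ::= load]
load quick runs load X quick X quick F quick ⇒ load quick runs load quick quick X quick F quick   [X ::= quick]
load quick runs load quick quick X quick F quick ⇒ load quick runs load quick quick quick quick F quick   [X ::= quick]
load quick runs load quick quick quick quick F quick ⇒ load quick runs load quick quick quick quick load quick   [F ::= load]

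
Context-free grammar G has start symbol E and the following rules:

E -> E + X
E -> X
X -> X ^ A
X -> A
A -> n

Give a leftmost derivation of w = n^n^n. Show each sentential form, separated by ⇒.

E ⇒ X   [E -> X]
X ⇒ X^A   [X -> X ^ A]
X^A ⇒ X^A^A   [X -> X ^ A]
X^A^A ⇒ A^A^A   [X -> A]
A^A^A ⇒ n^A^A   [A -> n]
n^A^A ⇒ n^n^A   [A -> n]
n^n^A ⇒ n^n^n   [A -> n]

E ⇒ X ⇒ X^A ⇒ X^A^A ⇒ A^A^A ⇒ n^A^A ⇒ n^n^A ⇒ n^n^n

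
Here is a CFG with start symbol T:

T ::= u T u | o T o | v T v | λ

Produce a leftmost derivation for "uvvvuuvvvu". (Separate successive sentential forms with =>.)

T => uTu => uvTvu => uvvTvvu => uvvvTvvvu => uvvvuTuvvvu => uvvvuuvvvu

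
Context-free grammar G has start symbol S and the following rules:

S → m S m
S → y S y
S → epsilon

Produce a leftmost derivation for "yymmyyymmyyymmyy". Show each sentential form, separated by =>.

S=>ySy=>yySyy=>yymSmyy=>yymmSmmyy=>yymmySymmyy=>yymmyySyymmyy=>yymmyyySyyymmyy=>yymmyyymSmyyymmyy=>yymmyyymmyyymmyy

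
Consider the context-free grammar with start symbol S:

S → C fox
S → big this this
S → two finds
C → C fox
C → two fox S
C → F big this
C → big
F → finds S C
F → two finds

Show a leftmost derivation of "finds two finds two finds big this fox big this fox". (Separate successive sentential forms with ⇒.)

S ⇒ C fox   [S → C fox]
C fox ⇒ F big this fox   [C → F big this]
F big this fox ⇒ finds S C big this fox   [F → finds S C]
finds S C big this fox ⇒ finds two finds C big this fox   [S → two finds]
finds two finds C big this fox ⇒ finds two finds C fox big this fox   [C → C fox]
finds two finds C fox big this fox ⇒ finds two finds F big this fox big this fox   [C → F big this]
finds two finds F big this fox big this fox ⇒ finds two finds two finds big this fox big this fox   [F → two finds]

S ⇒ C fox ⇒ F big this fox ⇒ finds S C big this fox ⇒ finds two finds C big this fox ⇒ finds two finds C fox big this fox ⇒ finds two finds F big this fox big this fox ⇒ finds two finds two finds big this fox big this fox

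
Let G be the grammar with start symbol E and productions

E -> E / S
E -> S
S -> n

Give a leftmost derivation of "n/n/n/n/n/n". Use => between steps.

E => E/S => E/S/S => E/S/S/S => E/S/S/S/S => E/S/S/S/S/S => S/S/S/S/S/S => n/S/S/S/S/S => n/n/S/S/S/S => n/n/n/S/S/S => n/n/n/n/S/S => n/n/n/n/n/S => n/n/n/n/n/n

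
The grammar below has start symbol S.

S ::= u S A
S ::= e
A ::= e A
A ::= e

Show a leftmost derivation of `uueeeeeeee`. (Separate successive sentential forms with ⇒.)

S ⇒ uSA ⇒ uuSAA ⇒ uueAA ⇒ uueeAA ⇒ uueeeAA ⇒ uueeeeAA ⇒ uueeeeeAA ⇒ uueeeeeeAA ⇒ uueeeeeeeA ⇒ uueeeeeeee

S ⇒ uSA   [S ::= u S A]
uSA ⇒ uuSAA   [S ::= u S A]
uuSAA ⇒ uueAA   [S ::= e]
uueAA ⇒ uueeAA   [A ::= e A]
uueeAA ⇒ uueeeAA   [A ::= e A]
uueeeAA ⇒ uueeeeAA   [A ::= e A]
uueeeeAA ⇒ uueeeeeAA   [A ::= e A]
uueeeeeAA ⇒ uueeeeeeAA   [A ::= e A]
uueeeeeeAA ⇒ uueeeeeeeA   [A ::= e]
uueeeeeeeA ⇒ uueeeeeeee   [A ::= e]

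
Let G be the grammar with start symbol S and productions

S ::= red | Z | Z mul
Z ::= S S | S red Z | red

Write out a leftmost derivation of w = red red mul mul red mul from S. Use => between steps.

S => Z mul => S S mul => Z mul S mul => S S mul S mul => Z S mul S mul => red S mul S mul => red Z mul mul S mul => red red mul mul S mul => red red mul mul red mul

S => Z mul   [S ::= Z mul]
Z mul => S S mul   [Z ::= S S]
S S mul => Z mul S mul   [S ::= Z mul]
Z mul S mul => S S mul S mul   [Z ::= S S]
S S mul S mul => Z S mul S mul   [S ::= Z]
Z S mul S mul => red S mul S mul   [Z ::= red]
red S mul S mul => red Z mul mul S mul   [S ::= Z mul]
red Z mul mul S mul => red red mul mul S mul   [Z ::= red]
red red mul mul S mul => red red mul mul red mul   [S ::= red]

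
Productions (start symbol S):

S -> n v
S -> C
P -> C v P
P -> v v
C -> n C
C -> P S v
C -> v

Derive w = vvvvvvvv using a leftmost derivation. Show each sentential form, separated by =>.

S => C => PSv => CvPSv => vvPSv => vvCvPSv => vvvvPSv => vvvvvvSv => vvvvvvCv => vvvvvvvv

S => C   [S -> C]
C => PSv   [C -> P S v]
PSv => CvPSv   [P -> C v P]
CvPSv => vvPSv   [C -> v]
vvPSv => vvCvPSv   [P -> C v P]
vvCvPSv => vvvvPSv   [C -> v]
vvvvPSv => vvvvvvSv   [P -> v v]
vvvvvvSv => vvvvvvCv   [S -> C]
vvvvvvCv => vvvvvvvv   [C -> v]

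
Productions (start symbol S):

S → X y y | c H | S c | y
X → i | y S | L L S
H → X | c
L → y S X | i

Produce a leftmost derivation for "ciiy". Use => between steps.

S=>cH=>cX=>cLLS=>ciLS=>ciiS=>ciiy

S => cH   [S → c H]
cH => cX   [H → X]
cX => cLLS   [X → L L S]
cLLS => ciLS   [L → i]
ciLS => ciiS   [L → i]
ciiS => ciiy   [S → y]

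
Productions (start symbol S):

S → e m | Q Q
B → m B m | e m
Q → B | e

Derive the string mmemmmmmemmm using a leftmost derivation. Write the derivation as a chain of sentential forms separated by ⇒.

S ⇒ QQ ⇒ BQ ⇒ mBmQ ⇒ mmBmmQ ⇒ mmemmmQ ⇒ mmemmmB ⇒ mmemmmmBm ⇒ mmemmmmmBmm ⇒ mmemmmmmemmm

S ⇒ QQ   [S → Q Q]
QQ ⇒ BQ   [Q → B]
BQ ⇒ mBmQ   [B → m B m]
mBmQ ⇒ mmBmmQ   [B → m B m]
mmBmmQ ⇒ mmemmmQ   [B → e m]
mmemmmQ ⇒ mmemmmB   [Q → B]
mmemmmB ⇒ mmemmmmBm   [B → m B m]
mmemmmmBm ⇒ mmemmmmmBmm   [B → m B m]
mmemmmmmBmm ⇒ mmemmmmmemmm   [B → e m]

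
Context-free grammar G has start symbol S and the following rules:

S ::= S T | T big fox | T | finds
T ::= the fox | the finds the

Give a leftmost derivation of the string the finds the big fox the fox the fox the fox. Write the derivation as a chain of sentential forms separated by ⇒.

S ⇒ S T ⇒ S T T ⇒ S T T T ⇒ T big fox T T T ⇒ the finds the big fox T T T ⇒ the finds the big fox the fox T T ⇒ the finds the big fox the fox the fox T ⇒ the finds the big fox the fox the fox the fox

S ⇒ S T   [S ::= S T]
S T ⇒ S T T   [S ::= S T]
S T T ⇒ S T T T   [S ::= S T]
S T T T ⇒ T big fox T T T   [S ::= T big fox]
T big fox T T T ⇒ the finds the big fox T T T   [T ::= the finds the]
the finds the big fox T T T ⇒ the finds the big fox the fox T T   [T ::= the fox]
the finds the big fox the fox T T ⇒ the finds the big fox the fox the fox T   [T ::= the fox]
the finds the big fox the fox the fox T ⇒ the finds the big fox the fox the fox the fox   [T ::= the fox]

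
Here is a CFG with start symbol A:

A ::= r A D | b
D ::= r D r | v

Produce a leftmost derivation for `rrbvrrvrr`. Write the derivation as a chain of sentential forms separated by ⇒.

A ⇒ rAD ⇒ rrADD ⇒ rrbDD ⇒ rrbvD ⇒ rrbvrDr ⇒ rrbvrrDrr ⇒ rrbvrrvrr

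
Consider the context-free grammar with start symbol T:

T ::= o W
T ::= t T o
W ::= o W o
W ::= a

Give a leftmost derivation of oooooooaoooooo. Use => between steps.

T => oW => ooWo => oooWoo => ooooWooo => oooooWoooo => ooooooWooooo => oooooooWoooooo => oooooooaoooooo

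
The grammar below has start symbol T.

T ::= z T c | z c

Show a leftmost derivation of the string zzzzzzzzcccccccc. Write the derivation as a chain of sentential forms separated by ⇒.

T ⇒ zTc   [T ::= z T c]
zTc ⇒ zzTcc   [T ::= z T c]
zzTcc ⇒ zzzTccc   [T ::= z T c]
zzzTccc ⇒ zzzzTcccc   [T ::= z T c]
zzzzTcccc ⇒ zzzzzTccccc   [T ::= z T c]
zzzzzTccccc ⇒ zzzzzzTcccccc   [T ::= z T c]
zzzzzzTcccccc ⇒ zzzzzzzTccccccc   [T ::= z T c]
zzzzzzzTccccccc ⇒ zzzzzzzzcccccccc   [T ::= z c]

T ⇒ zTc ⇒ zzTcc ⇒ zzzTccc ⇒ zzzzTcccc ⇒ zzzzzTccccc ⇒ zzzzzzTcccccc ⇒ zzzzzzzTccccccc ⇒ zzzzzzzzcccccccc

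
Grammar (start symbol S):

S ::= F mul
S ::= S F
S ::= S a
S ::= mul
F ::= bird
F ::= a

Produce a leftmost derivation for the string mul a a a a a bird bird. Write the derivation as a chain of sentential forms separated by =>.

S => S F   [S ::= S F]
S F => S F F   [S ::= S F]
S F F => S F F F   [S ::= S F]
S F F F => S F F F F   [S ::= S F]
S F F F F => S a F F F F   [S ::= S a]
S a F F F F => S F a F F F F   [S ::= S F]
S F a F F F F => S F F a F F F F   [S ::= S F]
S F F a F F F F => mul F F a F F F F   [S ::= mul]
mul F F a F F F F => mul a F a F F F F   [F ::= a]
mul a F a F F F F => mul a a a F F F F   [F ::= a]
mul a a a F F F F => mul a a a a F F F   [F ::= a]
mul a a a a F F F => mul a a a a a F F   [F ::= a]
mul a a a a a F F => mul a a a a a bird F   [F ::= bird]
mul a a a a a bird F => mul a a a a a bird bird   [F ::= bird]

S => S F => S F F => S F F F => S F F F F => S a F F F F => S F a F F F F => S F F a F F F F => mul F F a F F F F => mul a F a F F F F => mul a a a F F F F => mul a a a a F F F => mul a a a a a F F => mul a a a a a bird F => mul a a a a a bird bird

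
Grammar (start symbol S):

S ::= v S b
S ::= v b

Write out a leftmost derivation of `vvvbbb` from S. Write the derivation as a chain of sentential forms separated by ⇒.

S⇒vSb⇒vvSbb⇒vvvbbb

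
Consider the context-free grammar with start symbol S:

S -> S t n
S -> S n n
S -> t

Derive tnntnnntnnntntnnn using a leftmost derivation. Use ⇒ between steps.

S⇒Snn⇒Stnnn⇒Stntnnn⇒Snntntnnn⇒Stnnntntnnn⇒Snntnnntntnnn⇒Stnnntnnntntnnn⇒Snntnnntnnntntnnn⇒tnntnnntnnntntnnn

S ⇒ Snn   [S -> S n n]
Snn ⇒ Stnnn   [S -> S t n]
Stnnn ⇒ Stntnnn   [S -> S t n]
Stntnnn ⇒ Snntntnnn   [S -> S n n]
Snntntnnn ⇒ Stnnntntnnn   [S -> S t n]
Stnnntntnnn ⇒ Snntnnntntnnn   [S -> S n n]
Snntnnntntnnn ⇒ Stnnntnnntntnnn   [S -> S t n]
Stnnntnnntntnnn ⇒ Snntnnntnnntntnnn   [S -> S n n]
Snntnnntnnntntnnn ⇒ tnntnnntnnntntnnn   [S -> t]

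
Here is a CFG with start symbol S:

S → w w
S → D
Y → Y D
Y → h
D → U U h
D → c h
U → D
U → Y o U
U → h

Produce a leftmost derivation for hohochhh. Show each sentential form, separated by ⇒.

S ⇒ D   [S → D]
D ⇒ UUh   [D → U U h]
UUh ⇒ YoUUh   [U → Y o U]
YoUUh ⇒ hoUUh   [Y → h]
hoUUh ⇒ hoYoUUh   [U → Y o U]
hoYoUUh ⇒ hohoUUh   [Y → h]
hohoUUh ⇒ hohoDUh   [U → D]
hohoDUh ⇒ hohochUh   [D → c h]
hohochUh ⇒ hohochhh   [U → h]

S ⇒ D ⇒ UUh ⇒ YoUUh ⇒ hoUUh ⇒ hoYoUUh ⇒ hohoUUh ⇒ hohoDUh ⇒ hohochUh ⇒ hohochhh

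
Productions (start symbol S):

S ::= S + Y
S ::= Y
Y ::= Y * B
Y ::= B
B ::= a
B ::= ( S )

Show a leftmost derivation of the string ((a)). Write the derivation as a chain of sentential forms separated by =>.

S => Y => B => (S) => (Y) => (B) => ((S)) => ((Y)) => ((B)) => ((a))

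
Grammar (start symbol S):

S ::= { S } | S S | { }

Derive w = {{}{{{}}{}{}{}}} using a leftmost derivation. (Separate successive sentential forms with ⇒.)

S ⇒ {S} ⇒ {SS} ⇒ {{}S} ⇒ {{}{S}} ⇒ {{}{SS}} ⇒ {{}{SSS}} ⇒ {{}{SSSS}} ⇒ {{}{{S}SSS}} ⇒ {{}{{{}}SSS}} ⇒ {{}{{{}}{}SS}} ⇒ {{}{{{}}{}{}S}} ⇒ {{}{{{}}{}{}{}}}

S ⇒ {S}   [S ::= { S }]
{S} ⇒ {SS}   [S ::= S S]
{SS} ⇒ {{}S}   [S ::= { }]
{{}S} ⇒ {{}{S}}   [S ::= { S }]
{{}{S}} ⇒ {{}{SS}}   [S ::= S S]
{{}{SS}} ⇒ {{}{SSS}}   [S ::= S S]
{{}{SSS}} ⇒ {{}{SSSS}}   [S ::= S S]
{{}{SSSS}} ⇒ {{}{{S}SSS}}   [S ::= { S }]
{{}{{S}SSS}} ⇒ {{}{{{}}SSS}}   [S ::= { }]
{{}{{{}}SSS}} ⇒ {{}{{{}}{}SS}}   [S ::= { }]
{{}{{{}}{}SS}} ⇒ {{}{{{}}{}{}S}}   [S ::= { }]
{{}{{{}}{}{}S}} ⇒ {{}{{{}}{}{}{}}}   [S ::= { }]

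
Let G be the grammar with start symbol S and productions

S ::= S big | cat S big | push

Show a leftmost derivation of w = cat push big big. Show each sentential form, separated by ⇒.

S ⇒ S big   [S ::= S big]
S big ⇒ cat S big big   [S ::= cat S big]
cat S big big ⇒ cat push big big   [S ::= push]

S ⇒ S big ⇒ cat S big big ⇒ cat push big big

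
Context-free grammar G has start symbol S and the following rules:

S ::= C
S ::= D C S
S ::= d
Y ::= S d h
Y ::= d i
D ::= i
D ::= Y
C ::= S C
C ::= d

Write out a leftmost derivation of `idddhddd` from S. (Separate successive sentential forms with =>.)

S => C   [S ::= C]
C => SC   [C ::= S C]
SC => DCSC   [S ::= D C S]
DCSC => YCSC   [D ::= Y]
YCSC => SdhCSC   [Y ::= S d h]
SdhCSC => DCSdhCSC   [S ::= D C S]
DCSdhCSC => iCSdhCSC   [D ::= i]
iCSdhCSC => idSdhCSC   [C ::= d]
idSdhCSC => idddhCSC   [S ::= d]
idddhCSC => idddhdSC   [C ::= d]
idddhdSC => idddhddC   [S ::= d]
idddhddC => idddhddd   [C ::= d]

S=>C=>SC=>DCSC=>YCSC=>SdhCSC=>DCSdhCSC=>iCSdhCSC=>idSdhCSC=>idddhCSC=>idddhdSC=>idddhddC=>idddhddd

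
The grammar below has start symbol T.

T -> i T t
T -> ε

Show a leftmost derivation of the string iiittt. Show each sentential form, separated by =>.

T => iTt   [T -> i T t]
iTt => iiTtt   [T -> i T t]
iiTtt => iiiTttt   [T -> i T t]
iiiTttt => iiittt   [T -> ε]

T=>iTt=>iiTtt=>iiiTttt=>iiittt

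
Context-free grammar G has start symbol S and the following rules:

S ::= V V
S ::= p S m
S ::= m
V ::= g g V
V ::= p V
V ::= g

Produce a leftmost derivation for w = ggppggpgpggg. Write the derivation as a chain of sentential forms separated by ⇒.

S ⇒ VV ⇒ ggVV ⇒ ggpVV ⇒ ggppVV ⇒ ggppggVV ⇒ ggppggpVV ⇒ ggppggpgV ⇒ ggppggpgpV ⇒ ggppggpgpggV ⇒ ggppggpgpggg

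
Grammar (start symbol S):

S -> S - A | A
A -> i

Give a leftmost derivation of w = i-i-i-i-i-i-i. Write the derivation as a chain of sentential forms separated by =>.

S => S-A => S-A-A => S-A-A-A => S-A-A-A-A => S-A-A-A-A-A => S-A-A-A-A-A-A => A-A-A-A-A-A-A => i-A-A-A-A-A-A => i-i-A-A-A-A-A => i-i-i-A-A-A-A => i-i-i-i-A-A-A => i-i-i-i-i-A-A => i-i-i-i-i-i-A => i-i-i-i-i-i-i

S => S-A   [S -> S - A]
S-A => S-A-A   [S -> S - A]
S-A-A => S-A-A-A   [S -> S - A]
S-A-A-A => S-A-A-A-A   [S -> S - A]
S-A-A-A-A => S-A-A-A-A-A   [S -> S - A]
S-A-A-A-A-A => S-A-A-A-A-A-A   [S -> S - A]
S-A-A-A-A-A-A => A-A-A-A-A-A-A   [S -> A]
A-A-A-A-A-A-A => i-A-A-A-A-A-A   [A -> i]
i-A-A-A-A-A-A => i-i-A-A-A-A-A   [A -> i]
i-i-A-A-A-A-A => i-i-i-A-A-A-A   [A -> i]
i-i-i-A-A-A-A => i-i-i-i-A-A-A   [A -> i]
i-i-i-i-A-A-A => i-i-i-i-i-A-A   [A -> i]
i-i-i-i-i-A-A => i-i-i-i-i-i-A   [A -> i]
i-i-i-i-i-i-A => i-i-i-i-i-i-i   [A -> i]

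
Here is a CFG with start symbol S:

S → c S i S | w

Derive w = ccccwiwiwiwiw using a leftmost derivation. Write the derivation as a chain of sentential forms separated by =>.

S => cSiS => ccSiSiS => cccSiSiSiS => ccccSiSiSiSiS => ccccwiSiSiSiS => ccccwiwiSiSiS => ccccwiwiwiSiS => ccccwiwiwiwiS => ccccwiwiwiwiw

S => cSiS   [S → c S i S]
cSiS => ccSiSiS   [S → c S i S]
ccSiSiS => cccSiSiSiS   [S → c S i S]
cccSiSiSiS => ccccSiSiSiSiS   [S → c S i S]
ccccSiSiSiSiS => ccccwiSiSiSiS   [S → w]
ccccwiSiSiSiS => ccccwiwiSiSiS   [S → w]
ccccwiwiSiSiS => ccccwiwiwiSiS   [S → w]
ccccwiwiwiSiS => ccccwiwiwiwiS   [S → w]
ccccwiwiwiwiS => ccccwiwiwiwiw   [S → w]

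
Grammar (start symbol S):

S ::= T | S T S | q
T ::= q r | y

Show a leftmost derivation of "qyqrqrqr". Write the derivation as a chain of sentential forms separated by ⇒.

S ⇒ STS ⇒ STSTS ⇒ qTSTS ⇒ qySTS ⇒ qyTTS ⇒ qyqrTS ⇒ qyqrqrS ⇒ qyqrqrT ⇒ qyqrqrqr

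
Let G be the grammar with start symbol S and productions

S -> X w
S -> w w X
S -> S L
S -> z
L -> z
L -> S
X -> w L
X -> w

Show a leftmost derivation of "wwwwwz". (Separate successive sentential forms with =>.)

S => SL => wwXL => wwwLL => wwwSL => wwwXwL => wwwwwL => wwwwwS => wwwwwz

S => SL   [S -> S L]
SL => wwXL   [S -> w w X]
wwXL => wwwLL   [X -> w L]
wwwLL => wwwSL   [L -> S]
wwwSL => wwwXwL   [S -> X w]
wwwXwL => wwwwwL   [X -> w]
wwwwwL => wwwwwS   [L -> S]
wwwwwS => wwwwwz   [S -> z]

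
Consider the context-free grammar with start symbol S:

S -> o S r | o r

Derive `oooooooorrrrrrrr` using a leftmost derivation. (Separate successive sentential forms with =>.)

S=>oSr=>ooSrr=>oooSrrr=>ooooSrrrr=>oooooSrrrrr=>ooooooSrrrrrr=>oooooooSrrrrrrr=>oooooooorrrrrrrr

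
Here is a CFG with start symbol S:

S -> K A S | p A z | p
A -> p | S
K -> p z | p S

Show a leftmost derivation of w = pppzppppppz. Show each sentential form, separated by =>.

S => KAS => pSAS => ppAzAS => pppzAS => pppzpS => pppzpKAS => pppzppSAS => pppzpppAS => pppzpppSS => pppzppppS => pppzpppppAz => pppzppppppz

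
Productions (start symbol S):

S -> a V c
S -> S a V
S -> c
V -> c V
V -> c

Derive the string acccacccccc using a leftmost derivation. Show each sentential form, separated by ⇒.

S ⇒ SaV   [S -> S a V]
SaV ⇒ aVcaV   [S -> a V c]
aVcaV ⇒ acVcaV   [V -> c V]
acVcaV ⇒ acccaV   [V -> c]
acccaV ⇒ acccacV   [V -> c V]
acccacV ⇒ acccaccV   [V -> c V]
acccaccV ⇒ acccacccV   [V -> c V]
acccacccV ⇒ acccaccccV   [V -> c V]
acccaccccV ⇒ acccacccccV   [V -> c V]
acccacccccV ⇒ acccacccccc   [V -> c]

S ⇒ SaV ⇒ aVcaV ⇒ acVcaV ⇒ acccaV ⇒ acccacV ⇒ acccaccV ⇒ acccacccV ⇒ acccaccccV ⇒ acccacccccV ⇒ acccacccccc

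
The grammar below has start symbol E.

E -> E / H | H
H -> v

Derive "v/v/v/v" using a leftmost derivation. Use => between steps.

E => E/H   [E -> E / H]
E/H => E/H/H   [E -> E / H]
E/H/H => E/H/H/H   [E -> E / H]
E/H/H/H => H/H/H/H   [E -> H]
H/H/H/H => v/H/H/H   [H -> v]
v/H/H/H => v/v/H/H   [H -> v]
v/v/H/H => v/v/v/H   [H -> v]
v/v/v/H => v/v/v/v   [H -> v]

E => E/H => E/H/H => E/H/H/H => H/H/H/H => v/H/H/H => v/v/H/H => v/v/v/H => v/v/v/v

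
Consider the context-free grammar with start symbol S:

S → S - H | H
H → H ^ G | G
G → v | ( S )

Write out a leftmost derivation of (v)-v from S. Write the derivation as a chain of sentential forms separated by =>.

S => S-H   [S → S - H]
S-H => H-H   [S → H]
H-H => G-H   [H → G]
G-H => (S)-H   [G → ( S )]
(S)-H => (H)-H   [S → H]
(H)-H => (G)-H   [H → G]
(G)-H => (v)-H   [G → v]
(v)-H => (v)-G   [H → G]
(v)-G => (v)-v   [G → v]

S => S-H => H-H => G-H => (S)-H => (H)-H => (G)-H => (v)-H => (v)-G => (v)-v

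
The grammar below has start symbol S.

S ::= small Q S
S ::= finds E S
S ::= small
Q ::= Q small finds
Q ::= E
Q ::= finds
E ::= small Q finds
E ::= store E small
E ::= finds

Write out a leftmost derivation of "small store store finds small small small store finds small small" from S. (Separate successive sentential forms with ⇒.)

S ⇒ small Q S ⇒ small E S ⇒ small store E small S ⇒ small store store E small small S ⇒ small store store finds small small S ⇒ small store store finds small small small Q S ⇒ small store store finds small small small E S ⇒ small store store finds small small small store E small S ⇒ small store store finds small small small store finds small S ⇒ small store store finds small small small store finds small small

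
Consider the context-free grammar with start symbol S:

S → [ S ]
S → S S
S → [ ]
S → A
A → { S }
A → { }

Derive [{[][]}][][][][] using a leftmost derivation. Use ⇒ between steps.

S ⇒ SS ⇒ SSS ⇒ SSSS ⇒ SSSSS ⇒ [S]SSSS ⇒ [A]SSSS ⇒ [{S}]SSSS ⇒ [{SS}]SSSS ⇒ [{[]S}]SSSS ⇒ [{[][]}]SSSS ⇒ [{[][]}][]SSS ⇒ [{[][]}][][]SS ⇒ [{[][]}][][][]S ⇒ [{[][]}][][][][]

S ⇒ SS   [S → S S]
SS ⇒ SSS   [S → S S]
SSS ⇒ SSSS   [S → S S]
SSSS ⇒ SSSSS   [S → S S]
SSSSS ⇒ [S]SSSS   [S → [ S ]]
[S]SSSS ⇒ [A]SSSS   [S → A]
[A]SSSS ⇒ [{S}]SSSS   [A → { S }]
[{S}]SSSS ⇒ [{SS}]SSSS   [S → S S]
[{SS}]SSSS ⇒ [{[]S}]SSSS   [S → [ ]]
[{[]S}]SSSS ⇒ [{[][]}]SSSS   [S → [ ]]
[{[][]}]SSSS ⇒ [{[][]}][]SSS   [S → [ ]]
[{[][]}][]SSS ⇒ [{[][]}][][]SS   [S → [ ]]
[{[][]}][][]SS ⇒ [{[][]}][][][]S   [S → [ ]]
[{[][]}][][][]S ⇒ [{[][]}][][][][]   [S → [ ]]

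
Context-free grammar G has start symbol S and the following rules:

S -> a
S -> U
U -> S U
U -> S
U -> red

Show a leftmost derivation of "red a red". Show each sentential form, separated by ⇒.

S ⇒ U   [S -> U]
U ⇒ S U   [U -> S U]
S U ⇒ U U   [S -> U]
U U ⇒ red U   [U -> red]
red U ⇒ red S U   [U -> S U]
red S U ⇒ red a U   [S -> a]
red a U ⇒ red a red   [U -> red]

S ⇒ U ⇒ S U ⇒ U U ⇒ red U ⇒ red S U ⇒ red a U ⇒ red a red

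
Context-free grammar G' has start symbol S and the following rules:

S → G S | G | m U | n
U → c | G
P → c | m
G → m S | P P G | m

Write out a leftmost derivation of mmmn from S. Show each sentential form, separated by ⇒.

S ⇒ mU   [S → m U]
mU ⇒ mG   [U → G]
mG ⇒ mmS   [G → m S]
mmS ⇒ mmGS   [S → G S]
mmGS ⇒ mmmS   [G → m]
mmmS ⇒ mmmn   [S → n]

S ⇒ mU ⇒ mG ⇒ mmS ⇒ mmGS ⇒ mmmS ⇒ mmmn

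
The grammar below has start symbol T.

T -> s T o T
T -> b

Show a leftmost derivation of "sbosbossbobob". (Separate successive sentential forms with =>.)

T => sToT => sboT => sbosToT => sbosboT => sbosbosToT => sbosbossToToT => sbosbossboToT => sbosbossboboT => sbosbossbobob

T => sToT   [T -> s T o T]
sToT => sboT   [T -> b]
sboT => sbosToT   [T -> s T o T]
sbosToT => sbosboT   [T -> b]
sbosboT => sbosbosToT   [T -> s T o T]
sbosbosToT => sbosbossToToT   [T -> s T o T]
sbosbossToToT => sbosbossboToT   [T -> b]
sbosbossboToT => sbosbossboboT   [T -> b]
sbosbossboboT => sbosbossbobob   [T -> b]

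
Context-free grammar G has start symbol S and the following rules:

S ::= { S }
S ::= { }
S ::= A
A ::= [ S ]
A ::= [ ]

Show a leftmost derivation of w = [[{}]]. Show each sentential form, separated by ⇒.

S ⇒ A   [S ::= A]
A ⇒ [S]   [A ::= [ S ]]
[S] ⇒ [A]   [S ::= A]
[A] ⇒ [[S]]   [A ::= [ S ]]
[[S]] ⇒ [[{}]]   [S ::= { }]

S ⇒ A ⇒ [S] ⇒ [A] ⇒ [[S]] ⇒ [[{}]]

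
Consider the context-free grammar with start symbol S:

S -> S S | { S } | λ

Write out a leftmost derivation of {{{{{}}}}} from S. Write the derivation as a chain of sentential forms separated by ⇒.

S ⇒ {S} ⇒ {SS} ⇒ {{S}S} ⇒ {{SS}S} ⇒ {{{S}S}S} ⇒ {{{{S}}S}S} ⇒ {{{{{S}}}S}S} ⇒ {{{{{}}}S}S} ⇒ {{{{{}}}}S} ⇒ {{{{{}}}}}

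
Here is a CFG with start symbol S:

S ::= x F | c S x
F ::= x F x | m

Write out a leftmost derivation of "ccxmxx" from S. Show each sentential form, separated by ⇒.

S ⇒ cSx ⇒ ccSxx ⇒ ccxFxx ⇒ ccxmxx

S ⇒ cSx   [S ::= c S x]
cSx ⇒ ccSxx   [S ::= c S x]
ccSxx ⇒ ccxFxx   [S ::= x F]
ccxFxx ⇒ ccxmxx   [F ::= m]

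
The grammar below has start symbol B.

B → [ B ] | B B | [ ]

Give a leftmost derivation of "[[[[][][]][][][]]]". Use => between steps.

B=>[B]=>[[B]]=>[[BB]]=>[[BBB]]=>[[BBBB]]=>[[[B]BBB]]=>[[[BB]BBB]]=>[[[BBB]BBB]]=>[[[[]BB]BBB]]=>[[[[][]B]BBB]]=>[[[[][][]]BBB]]=>[[[[][][]][]BB]]=>[[[[][][]][][]B]]=>[[[[][][]][][][]]]

B => [B]   [B → [ B ]]
[B] => [[B]]   [B → [ B ]]
[[B]] => [[BB]]   [B → B B]
[[BB]] => [[BBB]]   [B → B B]
[[BBB]] => [[BBBB]]   [B → B B]
[[BBBB]] => [[[B]BBB]]   [B → [ B ]]
[[[B]BBB]] => [[[BB]BBB]]   [B → B B]
[[[BB]BBB]] => [[[BBB]BBB]]   [B → B B]
[[[BBB]BBB]] => [[[[]BB]BBB]]   [B → [ ]]
[[[[]BB]BBB]] => [[[[][]B]BBB]]   [B → [ ]]
[[[[][]B]BBB]] => [[[[][][]]BBB]]   [B → [ ]]
[[[[][][]]BBB]] => [[[[][][]][]BB]]   [B → [ ]]
[[[[][][]][]BB]] => [[[[][][]][][]B]]   [B → [ ]]
[[[[][][]][][]B]] => [[[[][][]][][][]]]   [B → [ ]]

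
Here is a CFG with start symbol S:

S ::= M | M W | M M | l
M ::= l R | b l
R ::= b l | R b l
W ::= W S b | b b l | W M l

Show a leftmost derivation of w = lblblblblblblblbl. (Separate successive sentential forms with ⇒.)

S ⇒ M   [S ::= M]
M ⇒ lR   [M ::= l R]
lR ⇒ lRbl   [R ::= R b l]
lRbl ⇒ lRblbl   [R ::= R b l]
lRblbl ⇒ lRblblbl   [R ::= R b l]
lRblblbl ⇒ lRblblblbl   [R ::= R b l]
lRblblblbl ⇒ lRblblblblbl   [R ::= R b l]
lRblblblblbl ⇒ lRblblblblblbl   [R ::= R b l]
lRblblblblblbl ⇒ lRblblblblblblbl   [R ::= R b l]
lRblblblblblblbl ⇒ lblblblblblblblbl   [R ::= b l]

S⇒M⇒lR⇒lRbl⇒lRblbl⇒lRblblbl⇒lRblblblbl⇒lRblblblblbl⇒lRblblblblblbl⇒lRblblblblblblbl⇒lblblblblblblblbl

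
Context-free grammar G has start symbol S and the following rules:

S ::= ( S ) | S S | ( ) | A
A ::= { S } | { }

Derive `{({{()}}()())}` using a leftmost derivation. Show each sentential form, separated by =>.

S => A => {S} => {(S)} => {(SS)} => {(AS)} => {({S}S)} => {({A}S)} => {({{S}}S)} => {({{()}}S)} => {({{()}}SS)} => {({{()}}()S)} => {({{()}}()())}

S => A   [S ::= A]
A => {S}   [A ::= { S }]
{S} => {(S)}   [S ::= ( S )]
{(S)} => {(SS)}   [S ::= S S]
{(SS)} => {(AS)}   [S ::= A]
{(AS)} => {({S}S)}   [A ::= { S }]
{({S}S)} => {({A}S)}   [S ::= A]
{({A}S)} => {({{S}}S)}   [A ::= { S }]
{({{S}}S)} => {({{()}}S)}   [S ::= ( )]
{({{()}}S)} => {({{()}}SS)}   [S ::= S S]
{({{()}}SS)} => {({{()}}()S)}   [S ::= ( )]
{({{()}}()S)} => {({{()}}()())}   [S ::= ( )]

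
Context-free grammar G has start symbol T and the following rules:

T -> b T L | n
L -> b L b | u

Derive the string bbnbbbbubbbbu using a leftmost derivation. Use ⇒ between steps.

T ⇒ bTL ⇒ bbTLL ⇒ bbnLL ⇒ bbnbLbL ⇒ bbnbbLbbL ⇒ bbnbbbLbbbL ⇒ bbnbbbbLbbbbL ⇒ bbnbbbbubbbbL ⇒ bbnbbbbubbbbu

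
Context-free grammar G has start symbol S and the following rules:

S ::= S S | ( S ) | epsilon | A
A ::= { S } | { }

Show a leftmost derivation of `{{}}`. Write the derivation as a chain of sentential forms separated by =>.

S => A   [S ::= A]
A => {S}   [A ::= { S }]
{S} => {SS}   [S ::= S S]
{SS} => {AS}   [S ::= A]
{AS} => {{}S}   [A ::= { }]
{{}S} => {{}}   [S ::= epsilon]

S=>A=>{S}=>{SS}=>{AS}=>{{}S}=>{{}}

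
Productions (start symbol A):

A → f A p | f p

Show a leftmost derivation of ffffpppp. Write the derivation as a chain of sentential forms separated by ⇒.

A ⇒ fAp ⇒ ffApp ⇒ fffAppp ⇒ ffffpppp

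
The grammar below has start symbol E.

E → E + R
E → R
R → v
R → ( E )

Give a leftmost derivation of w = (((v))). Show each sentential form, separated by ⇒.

E⇒R⇒(E)⇒(R)⇒((E))⇒((R))⇒(((E)))⇒(((R)))⇒(((v)))

E ⇒ R   [E → R]
R ⇒ (E)   [R → ( E )]
(E) ⇒ (R)   [E → R]
(R) ⇒ ((E))   [R → ( E )]
((E)) ⇒ ((R))   [E → R]
((R)) ⇒ (((E)))   [R → ( E )]
(((E))) ⇒ (((R)))   [E → R]
(((R))) ⇒ (((v)))   [R → v]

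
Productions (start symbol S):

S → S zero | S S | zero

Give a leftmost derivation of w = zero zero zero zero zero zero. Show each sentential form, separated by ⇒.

S ⇒ S S   [S → S S]
S S ⇒ S S S   [S → S S]
S S S ⇒ zero S S   [S → zero]
zero S S ⇒ zero S S S   [S → S S]
zero S S S ⇒ zero S S S S   [S → S S]
zero S S S S ⇒ zero S zero S S S   [S → S zero]
zero S zero S S S ⇒ zero zero zero S S S   [S → zero]
zero zero zero S S S ⇒ zero zero zero zero S S   [S → zero]
zero zero zero zero S S ⇒ zero zero zero zero zero S   [S → zero]
zero zero zero zero zero S ⇒ zero zero zero zero zero zero   [S → zero]

S ⇒ S S ⇒ S S S ⇒ zero S S ⇒ zero S S S ⇒ zero S S S S ⇒ zero S zero S S S ⇒ zero zero zero S S S ⇒ zero zero zero zero S S ⇒ zero zero zero zero zero S ⇒ zero zero zero zero zero zero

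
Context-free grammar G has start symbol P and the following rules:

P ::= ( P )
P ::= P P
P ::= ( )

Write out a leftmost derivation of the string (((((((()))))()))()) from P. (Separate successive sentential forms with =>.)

P => (P) => (PP) => ((P)P) => (((P))P) => (((PP))P) => ((((P)P))P) => (((((P))P))P) => ((((((P)))P))P) => (((((((P))))P))P) => (((((((()))))P))P) => (((((((()))))()))P) => (((((((()))))()))())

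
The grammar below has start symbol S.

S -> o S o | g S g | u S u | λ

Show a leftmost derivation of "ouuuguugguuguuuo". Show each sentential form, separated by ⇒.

S ⇒ oSo ⇒ ouSuo ⇒ ouuSuuo ⇒ ouuuSuuuo ⇒ ouuugSguuuo ⇒ ouuuguSuguuuo ⇒ ouuuguuSuuguuuo ⇒ ouuuguugSguuguuuo ⇒ ouuuguugguuguuuo

S ⇒ oSo   [S -> o S o]
oSo ⇒ ouSuo   [S -> u S u]
ouSuo ⇒ ouuSuuo   [S -> u S u]
ouuSuuo ⇒ ouuuSuuuo   [S -> u S u]
ouuuSuuuo ⇒ ouuugSguuuo   [S -> g S g]
ouuugSguuuo ⇒ ouuuguSuguuuo   [S -> u S u]
ouuuguSuguuuo ⇒ ouuuguuSuuguuuo   [S -> u S u]
ouuuguuSuuguuuo ⇒ ouuuguugSguuguuuo   [S -> g S g]
ouuuguugSguuguuuo ⇒ ouuuguugguuguuuo   [S -> λ]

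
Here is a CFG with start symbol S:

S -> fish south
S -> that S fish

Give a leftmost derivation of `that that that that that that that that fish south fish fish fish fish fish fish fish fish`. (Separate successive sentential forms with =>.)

S => that S fish => that that S fish fish => that that that S fish fish fish => that that that that S fish fish fish fish => that that that that that S fish fish fish fish fish => that that that that that that S fish fish fish fish fish fish => that that that that that that that S fish fish fish fish fish fish fish => that that that that that that that that S fish fish fish fish fish fish fish fish => that that that that that that that that fish south fish fish fish fish fish fish fish fish

S => that S fish   [S -> that S fish]
that S fish => that that S fish fish   [S -> that S fish]
that that S fish fish => that that that S fish fish fish   [S -> that S fish]
that that that S fish fish fish => that that that that S fish fish fish fish   [S -> that S fish]
that that that that S fish fish fish fish => that that that that that S fish fish fish fish fish   [S -> that S fish]
that that that that that S fish fish fish fish fish => that that that that that that S fish fish fish fish fish fish   [S -> that S fish]
that that that that that that S fish fish fish fish fish fish => that that that that that that that S fish fish fish fish fish fish fish   [S -> that S fish]
that that that that that that that S fish fish fish fish fish fish fish => that that that that that that that that S fish fish fish fish fish fish fish fish   [S -> that S fish]
that that that that that that that that S fish fish fish fish fish fish fish fish => that that that that that that that that fish south fish fish fish fish fish fish fish fish   [S -> fish south]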